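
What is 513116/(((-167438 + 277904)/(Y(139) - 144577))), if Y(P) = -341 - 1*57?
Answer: -12398165350/18411 ≈ -6.7341e+5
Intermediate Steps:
Y(P) = -398 (Y(P) = -341 - 57 = -398)
513116/(((-167438 + 277904)/(Y(139) - 144577))) = 513116/(((-167438 + 277904)/(-398 - 144577))) = 513116/((110466/(-144975))) = 513116/((110466*(-1/144975))) = 513116/(-36822/48325) = 513116*(-48325/36822) = -12398165350/18411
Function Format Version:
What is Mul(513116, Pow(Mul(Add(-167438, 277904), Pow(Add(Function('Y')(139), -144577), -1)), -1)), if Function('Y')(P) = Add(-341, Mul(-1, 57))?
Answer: Rational(-12398165350, 18411) ≈ -6.7341e+5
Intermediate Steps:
Function('Y')(P) = -398 (Function('Y')(P) = Add(-341, -57) = -398)
Mul(513116, Pow(Mul(Add(-167438, 277904), Pow(Add(Function('Y')(139), -144577), -1)), -1)) = Mul(513116, Pow(Mul(Add(-167438, 277904), Pow(Add(-398, -144577), -1)), -1)) = Mul(513116, Pow(Mul(110466, Pow(-144975, -1)), -1)) = Mul(513116, Pow(Mul(110466, Rational(-1, 144975)), -1)) = Mul(513116, Pow(Rational(-36822, 48325), -1)) = Mul(513116, Rational(-48325, 36822)) = Rational(-12398165350, 18411)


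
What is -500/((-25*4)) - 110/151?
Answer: 645/151 ≈ 4.2715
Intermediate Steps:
-500/((-25*4)) - 110/151 = -500/(-100) - 110*1/151 = -500*(-1/100) - 110/151 = 5 - 110/151 = 645/151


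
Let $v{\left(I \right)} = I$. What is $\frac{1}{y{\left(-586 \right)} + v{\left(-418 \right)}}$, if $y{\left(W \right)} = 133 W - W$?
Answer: $- \frac{1}{77770} \approx -1.2858 \cdot 10^{-5}$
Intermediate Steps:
$y{\left(W \right)} = 132 W$
$\frac{1}{y{\left(-586 \right)} + v{\left(-418 \right)}} = \frac{1}{132 \left(-586\right) - 418} = \frac{1}{-77352 - 418} = \frac{1}{-77770} = - \frac{1}{77770}$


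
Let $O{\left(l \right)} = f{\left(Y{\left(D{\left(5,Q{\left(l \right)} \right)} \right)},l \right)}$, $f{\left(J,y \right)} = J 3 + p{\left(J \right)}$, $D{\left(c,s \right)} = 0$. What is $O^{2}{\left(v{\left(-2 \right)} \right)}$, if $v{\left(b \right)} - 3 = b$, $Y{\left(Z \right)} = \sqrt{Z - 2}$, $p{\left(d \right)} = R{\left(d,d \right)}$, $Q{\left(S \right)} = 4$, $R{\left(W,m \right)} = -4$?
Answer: $\left(4 - 3 i \sqrt{2}\right)^{2} \approx -2.0 - 33.941 i$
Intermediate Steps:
$p{\left(d \right)} = -4$
$Y{\left(Z \right)} = \sqrt{-2 + Z}$
$v{\left(b \right)} = 3 + b$
$f{\left(J,y \right)} = -4 + 3 J$ ($f{\left(J,y \right)} = J 3 - 4 = 3 J - 4 = -4 + 3 J$)
$O{\left(l \right)} = -4 + 3 i \sqrt{2}$ ($O{\left(l \right)} = -4 + 3 \sqrt{-2 + 0} = -4 + 3 \sqrt{-2} = -4 + 3 i \sqrt{2}$)
$O^{2}{\left(v{\left(-2 \right)} \right)} = \left(-4 + 3 i \sqrt{2}\right)^{2}$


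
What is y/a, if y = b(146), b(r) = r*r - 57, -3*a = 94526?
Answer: -63777/94526 ≈ -0.67470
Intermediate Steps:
a = -94526/3 (a = -1/3*94526 = -94526/3 ≈ -31509.)
b(r) = -57 + r**2 (b(r) = r**2 - 57 = -57 + r**2)
y = 21259 (y = -57 + 146**2 = -57 + 21316 = 21259)
y/a = 21259/(-94526/3) = 21259*(-3/94526) = -63777/94526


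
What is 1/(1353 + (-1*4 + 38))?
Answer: 1/1387 ≈ 0.00072098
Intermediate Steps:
1/(1353 + (-1*4 + 38)) = 1/(1353 + (-4 + 38)) = 1/(1353 + 34) = 1/1387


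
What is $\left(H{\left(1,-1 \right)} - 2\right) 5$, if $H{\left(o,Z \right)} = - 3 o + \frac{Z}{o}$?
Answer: $-30$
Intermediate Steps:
$\left(H{\left(1,-1 \right)} - 2\right) 5 = \left(\left(\left(-3\right) 1 - 1^{-1}\right) - 2\right) 5 = \left(\left(-3 - 1\right) - 2\right) 5 = \left(-4 - 2\right) 5 = \left(-6\right) 5 = -30$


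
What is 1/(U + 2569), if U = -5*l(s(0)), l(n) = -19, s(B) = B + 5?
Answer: 1/2664 ≈ 0.00037538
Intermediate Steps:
s(B) = 5 + B
U = 95 (U = -5*(-19) = 95)
1/(U + 2569) = 1/(95 + 2569) = 1/2664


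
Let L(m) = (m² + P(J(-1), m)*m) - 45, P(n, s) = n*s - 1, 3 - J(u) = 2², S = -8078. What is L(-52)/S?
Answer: -1/1154 ≈ -0.00086655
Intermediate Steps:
J(u) = -1 (J(u) = 3 - 1*2² = 3 - 1*4 = 3 - 4 = -1)
P(n, s) = -1 + n*s
L(m) = -45 + m² + m*(-1 - m) (L(m) = (m² + (-1 - m)*m) - 45 = (m² + m*(-1 - m)) - 45 = -45 + m² + m*(-1 - m))
L(-52)/S = (-45 - 1*(-52))/(-8078) = (-45 + 52)*(-1/8078) = 7*(-1/8078) = -1/1154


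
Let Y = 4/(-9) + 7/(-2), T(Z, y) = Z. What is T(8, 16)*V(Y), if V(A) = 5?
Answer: 40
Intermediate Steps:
Y = -71/18 (Y = 4*(-⅑) + 7*(-½) = -4/9 - 7/2 = -71/18 ≈ -3.9444)
T(8, 16)*V(Y) = 8*5 = 40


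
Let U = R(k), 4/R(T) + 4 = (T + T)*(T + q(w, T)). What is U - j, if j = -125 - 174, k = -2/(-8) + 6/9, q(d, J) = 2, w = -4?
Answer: 29291/97 ≈ 301.97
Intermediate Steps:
k = 11/12 (k = -2*(-⅛) + 6*(⅑) = ¼ + ⅔ = 11/12 ≈ 0.91667)
R(T) = 4/(-4 + 2*T*(2 + T)) (R(T) = 4/(-4 + (T + T)*(T + 2)) = 4/(-4 + (2*T)*(2 + T)) = 4/(-4 + 2*T*(2 + T)))
U = 288/97 (U = 2/(-2 + (11/12)² + 2*(11/12)) = 2/(-2 + 121/144 + 11/6) = 2/(97/144) = 2*(144/97) = 288/97 ≈ 2.9691)
j = -299
U - j = 288/97 - 1*(-299) = 288/97 + 299 = 29291/97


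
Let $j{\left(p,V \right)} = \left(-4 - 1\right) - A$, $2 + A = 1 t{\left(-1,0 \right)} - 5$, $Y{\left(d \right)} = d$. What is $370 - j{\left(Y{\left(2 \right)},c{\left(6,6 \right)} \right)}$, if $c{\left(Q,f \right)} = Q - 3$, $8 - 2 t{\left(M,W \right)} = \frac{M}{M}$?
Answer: $\frac{743}{2} \approx 371.5$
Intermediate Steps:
$t{\left(M,W \right)} = \frac{7}{2}$ ($t{\left(M,W \right)} = 4 - \frac{M \frac{1}{M}}{2} = 4 - \frac{1}{2} = \frac{7}{2}$)
$c{\left(Q,f \right)} = -3 + Q$ ($c{\left(Q,f \right)} = Q - 3 = -3 + Q$)
$A = - \frac{7}{2}$ ($A = -2 + \left(1 \cdot \frac{7}{2} - 5\right) = -2 + \left(\frac{7}{2} - 5\right) = -2 - \frac{3}{2} = - \frac{7}{2} \approx -3.5$)
$j{\left(p,V \right)} = - \frac{3}{2}$ ($j{\left(p,V \right)} = \left(-4 - 1\right) - - \frac{7}{2} = -5 + \frac{7}{2} = - \frac{3}{2}$)
$370 - j{\left(Y{\left(2 \right)},c{\left(6,6 \right)} \right)} = 370 - - \frac{3}{2} = 370 + \frac{3}{2} = \frac{743}{2}$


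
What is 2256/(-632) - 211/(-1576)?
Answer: -427763/124504 ≈ -3.4357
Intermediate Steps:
2256/(-632) - 211/(-1576) = 2256*(-1/632) - 211*(-1/1576) = -282/79 + 211/1576 = -427763/124504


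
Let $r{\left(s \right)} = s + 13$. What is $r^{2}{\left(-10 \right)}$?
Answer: $9$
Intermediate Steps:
$r{\left(s \right)} = 13 + s$
$r^{2}{\left(-10 \right)} = \left(13 - 10\right)^{2} = 3^{2} = 9$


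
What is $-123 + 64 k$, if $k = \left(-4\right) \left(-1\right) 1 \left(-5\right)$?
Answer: $-1403$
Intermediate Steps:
$k = -20$ ($k = 4 \cdot 1 \left(-5\right) = 4 \left(-5\right) = -20$)
$-123 + 64 k = -123 + 64 \left(-20\right) = -123 - 1280 = -1403$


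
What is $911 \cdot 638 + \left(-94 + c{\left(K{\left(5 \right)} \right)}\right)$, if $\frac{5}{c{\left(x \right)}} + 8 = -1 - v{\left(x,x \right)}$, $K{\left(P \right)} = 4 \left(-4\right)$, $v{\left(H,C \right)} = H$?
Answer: $\frac{4067873}{7} \approx 5.8113 \cdot 10^{5}$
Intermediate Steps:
$K{\left(P \right)} = -16$
$c{\left(x \right)} = \frac{5}{-9 - x}$ ($c{\left(x \right)} = \frac{5}{-8 - \left(1 + x\right)} = \frac{5}{-9 - x}$)
$911 \cdot 638 + \left(-94 + c{\left(K{\left(5 \right)} \right)}\right) = 911 \cdot 638 - \left(94 + \frac{5}{9 - 16}\right) = 581218 - \left(94 + \frac{5}{-7}\right) = 581218 - \frac{653}{7} = \frac{4067873}{7}$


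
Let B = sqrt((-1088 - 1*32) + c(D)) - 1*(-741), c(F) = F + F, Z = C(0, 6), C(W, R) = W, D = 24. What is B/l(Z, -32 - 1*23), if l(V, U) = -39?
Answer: -19 - 4*I*sqrt(67)/39 ≈ -19.0 - 0.83952*I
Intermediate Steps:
Z = 0
c(F) = 2*F
B = 741 + 4*I*sqrt(67) (B = sqrt((-1088 - 1*32) + 2*24) - 1*(-741) = sqrt((-1088 - 32) + 48) + 741 = sqrt(-1120 + 48) + 741 = sqrt(-1072) + 741 = 4*I*sqrt(67) + 741 = 741 + 4*I*sqrt(67) ≈ 741.0 + 32.741*I)
B/l(Z, -32 - 1*23) = (741 + 4*I*sqrt(67))/(-39) = (741 + 4*I*sqrt(67))*(-1/39) = -19 - 4*I*sqrt(67)/39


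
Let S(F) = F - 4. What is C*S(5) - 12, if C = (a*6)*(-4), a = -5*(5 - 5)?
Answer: -12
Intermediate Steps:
a = 0 (a = -5*0 = 0)
S(F) = -4 + F
C = 0 (C = (0*6)*(-4) = 0*(-4) = 0)
C*S(5) - 12 = 0*(-4 + 5) - 12 = 0*1 - 12 = 0 - 12 = -12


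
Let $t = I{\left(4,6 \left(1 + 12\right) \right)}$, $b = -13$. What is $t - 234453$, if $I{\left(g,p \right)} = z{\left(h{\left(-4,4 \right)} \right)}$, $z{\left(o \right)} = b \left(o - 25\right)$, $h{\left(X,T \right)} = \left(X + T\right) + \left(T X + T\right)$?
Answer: $-233972$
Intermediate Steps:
$h{\left(X,T \right)} = X + 2 T + T X$ ($h{\left(X,T \right)} = \left(T + X\right) + \left(T + T X\right) = X + 2 T + T X$)
$z{\left(o \right)} = 325 - 13 o$ ($z{\left(o \right)} = - 13 \left(o - 25\right) = - 13 \left(-25 + o\right) = 325 - 13 o$)
$I{\left(g,p \right)} = 481$ ($I{\left(g,p \right)} = 325 - 13 \left(-4 + 2 \cdot 4 + 4 \left(-4\right)\right) = 325 - 13 \left(-4 + 8 - 16\right) = 325 - -156 = 325 + 156 = 481$)
$t = 481$
$t - 234453 = 481 - 234453 = -233972$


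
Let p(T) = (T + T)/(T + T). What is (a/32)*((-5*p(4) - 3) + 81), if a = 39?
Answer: 2847/32 ≈ 88.969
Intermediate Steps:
p(T) = 1 (p(T) = (2*T)/((2*T)) = (2*T)*(1/(2*T)) = 1)
(a/32)*((-5*p(4) - 3) + 81) = (39/32)*((-5*1 - 3) + 81) = (39*(1/32))*((-5 - 3) + 81) = 39*(-8 + 81)/32 = (39/32)*73 = 2847/32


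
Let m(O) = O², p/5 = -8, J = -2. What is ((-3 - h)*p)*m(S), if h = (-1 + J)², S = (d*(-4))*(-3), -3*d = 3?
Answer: 69120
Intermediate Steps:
d = -1 (d = -⅓*3 = -1)
S = -12 (S = -1*(-4)*(-3) = 4*(-3) = -12)
h = 9 (h = (-1 - 2)² = (-3)² = 9)
p = -40 (p = 5*(-8) = -40)
((-3 - h)*p)*m(S) = ((-3 - 1*9)*(-40))*(-12)² = ((-3 - 9)*(-40))*144 = -12*(-40)*144 = 480*144 = 69120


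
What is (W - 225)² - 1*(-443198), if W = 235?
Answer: 443298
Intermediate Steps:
(W - 225)² - 1*(-443198) = (235 - 225)² - 1*(-443198) = 10² + 443198 = 100 + 443198 = 443298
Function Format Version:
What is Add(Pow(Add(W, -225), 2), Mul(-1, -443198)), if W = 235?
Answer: 443298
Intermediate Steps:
Add(Pow(Add(W, -225), 2), Mul(-1, -443198)) = Add(Pow(Add(235, -225), 2), Mul(-1, -443198)) = Add(Pow(10, 2), 443198) = Add(100, 443198) = 443298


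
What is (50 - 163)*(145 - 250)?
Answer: 11865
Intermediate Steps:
(50 - 163)*(145 - 250) = -113*(-105) = 11865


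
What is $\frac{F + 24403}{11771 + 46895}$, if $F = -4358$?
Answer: $\frac{20045}{58666} \approx 0.34168$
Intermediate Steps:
$\frac{F + 24403}{11771 + 46895} = \frac{-4358 + 24403}{11771 + 46895} = \frac{20045}{58666}$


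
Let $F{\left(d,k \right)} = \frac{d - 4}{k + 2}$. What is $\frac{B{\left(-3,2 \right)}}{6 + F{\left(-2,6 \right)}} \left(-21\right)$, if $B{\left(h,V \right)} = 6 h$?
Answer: $72$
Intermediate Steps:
$F{\left(d,k \right)} = \frac{-4 + d}{2 + k}$
$\frac{B{\left(-3,2 \right)}}{6 + F{\left(-2,6 \right)}} \left(-21\right) = \frac{6 \left(-3\right)}{6 + \frac{-4 - 2}{2 + 6}} \left(-21\right) = - \frac{18}{6 + \frac{1}{8} \left(-6\right)} \left(-21\right) = - \frac{18}{6 - \frac{3}{4}} \left(-21\right) = - \frac{18}{\frac{21}{4}} \left(-21\right) = \left(-18\right) \frac{4}{21} \left(-21\right) = \left(- \frac{24}{7}\right) \left(-21\right) = 72$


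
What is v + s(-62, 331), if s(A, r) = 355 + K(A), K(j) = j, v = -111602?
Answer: -111309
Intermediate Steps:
s(A, r) = 355 + A
v + s(-62, 331) = -111602 + (355 - 62) = -111602 + 293 = -111309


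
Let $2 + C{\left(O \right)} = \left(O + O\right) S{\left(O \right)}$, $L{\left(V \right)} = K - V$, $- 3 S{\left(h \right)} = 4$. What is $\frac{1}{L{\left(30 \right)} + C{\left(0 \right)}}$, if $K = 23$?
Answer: $- \frac{1}{9} \approx -0.11111$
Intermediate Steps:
$S{\left(h \right)} = - \frac{4}{3}$ ($S{\left(h \right)} = \left(- \frac{1}{3}\right) 4 = - \frac{4}{3}$)
$L{\left(V \right)} = 23 - V$
$C{\left(O \right)} = -2 - \frac{8 O}{3}$ ($C{\left(O \right)} = -2 + \left(O + O\right) \left(- \frac{4}{3}\right) = -2 + 2 O \left(- \frac{4}{3}\right) = -2 - \frac{8 O}{3}$)
$\frac{1}{L{\left(30 \right)} + C{\left(0 \right)}} = \frac{1}{\left(23 - 30\right) - 2} = \frac{1}{\left(23 - 30\right) + \left(-2 + 0\right)} = \frac{1}{-7 - 2} = \frac{1}{-9} = - \frac{1}{9}$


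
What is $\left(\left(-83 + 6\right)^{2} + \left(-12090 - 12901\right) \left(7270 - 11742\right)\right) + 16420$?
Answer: $111782101$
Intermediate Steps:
$\left(\left(-83 + 6\right)^{2} + \left(-12090 - 12901\right) \left(7270 - 11742\right)\right) + 16420 = \left(\left(-77\right)^{2} - -111759752\right) + 16420 = \left(5929 + 111759752\right) + 16420 = 111765681 + 16420 = 111782101$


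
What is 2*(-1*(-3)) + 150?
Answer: 156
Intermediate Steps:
2*(-1*(-3)) + 150 = 2*3 + 150 = 6 + 150 = 156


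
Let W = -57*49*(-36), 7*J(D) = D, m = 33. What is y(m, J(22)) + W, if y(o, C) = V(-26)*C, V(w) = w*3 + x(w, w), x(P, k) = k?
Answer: 701548/7 ≈ 1.0022e+5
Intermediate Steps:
J(D) = D/7
V(w) = 4*w (V(w) = w*3 + w = 3*w + w = 4*w)
y(o, C) = -104*C (y(o, C) = (4*(-26))*C = -104*C)
W = 100548 (W = -2793*(-36) = 100548)
y(m, J(22)) + W = -104*22/7 + 100548 = -2288/7 + 100548 = 701548/7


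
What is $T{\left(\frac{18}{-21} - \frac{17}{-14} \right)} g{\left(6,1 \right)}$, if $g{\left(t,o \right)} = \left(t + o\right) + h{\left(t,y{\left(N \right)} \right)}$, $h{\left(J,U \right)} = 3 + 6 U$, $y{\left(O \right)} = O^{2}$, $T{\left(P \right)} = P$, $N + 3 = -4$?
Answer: $\frac{760}{7} \approx 108.57$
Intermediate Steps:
$N = -7$ ($N = -3 - 4 = -7$)
$g{\left(t,o \right)} = 297 + o + t$ ($g{\left(t,o \right)} = \left(t + o\right) + \left(3 + 6 \left(-7\right)^{2}\right) = \left(o + t\right) + \left(3 + 6 \cdot 49\right) = \left(o + t\right) + \left(3 + 294\right) = \left(o + t\right) + 297 = 297 + o + t$)
$T{\left(\frac{18}{-21} - \frac{17}{-14} \right)} g{\left(6,1 \right)} = \left(\frac{18}{-21} - \frac{17}{-14}\right) \left(297 + 1 + 6\right) = \left(18 \left(- \frac{1}{21}\right) - - \frac{17}{14}\right) 304 = \left(- \frac{6}{7} + \frac{17}{14}\right) 304 = \frac{5}{14} \cdot 304 = \frac{760}{7}$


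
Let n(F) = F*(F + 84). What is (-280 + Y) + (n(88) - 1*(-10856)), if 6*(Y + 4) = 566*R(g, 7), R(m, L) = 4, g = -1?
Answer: 78256/3 ≈ 26085.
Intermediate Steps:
n(F) = F*(84 + F)
Y = 1120/3 (Y = -4 + (566*4)/6 = -4 + (1/6)*2264 = -4 + 1132/3 = 1120/3 ≈ 373.33)
(-280 + Y) + (n(88) - 1*(-10856)) = (-280 + 1120/3) + (88*(84 + 88) - 1*(-10856)) = 280/3 + (88*172 + 10856) = 280/3 + (15136 + 10856) = 280/3 + 25992 = 78256/3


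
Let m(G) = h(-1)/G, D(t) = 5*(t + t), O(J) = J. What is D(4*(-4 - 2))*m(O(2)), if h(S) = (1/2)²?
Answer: -30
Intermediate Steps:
h(S) = ¼ (h(S) = (½)² = ¼)
D(t) = 10*t (D(t) = 5*(2*t) = 10*t)
m(G) = 1/(4*G)
D(4*(-4 - 2))*m(O(2)) = (10*(4*(-4 - 2)))*((¼)/2) = (10*(4*(-6)))*((¼)*(½)) = (10*(-24))*(⅛) = -240*⅛ = -30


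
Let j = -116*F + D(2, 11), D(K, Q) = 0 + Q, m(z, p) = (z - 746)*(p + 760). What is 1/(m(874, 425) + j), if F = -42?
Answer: 1/156563 ≈ 6.3872e-6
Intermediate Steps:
m(z, p) = (-746 + z)*(760 + p)
D(K, Q) = Q
j = 4883 (j = -116*(-42) + 11 = 4872 + 11 = 4883)
1/(m(874, 425) + j) = 1/((-566960 - 746*425 + 760*874 + 425*874) + 4883) = 1/((-566960 - 317050 + 664240 + 371450) + 4883) = 1/(151680 + 4883) = 1/156563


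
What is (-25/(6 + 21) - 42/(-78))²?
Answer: 18496/123201 ≈ 0.15013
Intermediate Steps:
(-25/(6 + 21) - 42/(-78))² = (-25/27 - 42*(-1/78))² = (-25*1/27 + 7/13)² = (-25/27 + 7/13)² = (-136/351)² = 18496/123201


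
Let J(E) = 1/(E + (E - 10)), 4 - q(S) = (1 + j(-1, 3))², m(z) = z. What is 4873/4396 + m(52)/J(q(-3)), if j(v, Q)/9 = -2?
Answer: -132578487/4396 ≈ -30159.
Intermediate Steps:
j(v, Q) = -18 (j(v, Q) = 9*(-2) = -18)
q(S) = -285 (q(S) = 4 - (1 - 18)² = 4 - 1*(-17)² = 4 - 1*289 = 4 - 289 = -285)
J(E) = 1/(-10 + 2*E) (J(E) = 1/(E + (-10 + E)) = 1/(-10 + 2*E))
4873/4396 + m(52)/J(q(-3)) = 4873/4396 + 52/((1/(2*(-5 - 285)))) = 4873*(1/4396) + 52/(((½)/(-290))) = 4873/4396 + 52/(((½)*(-1/290))) = 4873/4396 + 52/(-1/580) = 4873/4396 + 52*(-580) = 4873/4396 - 30160 = -132578487/4396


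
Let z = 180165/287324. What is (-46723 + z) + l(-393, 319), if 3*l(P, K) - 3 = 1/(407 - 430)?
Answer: -926268138971/19825356 ≈ -46721.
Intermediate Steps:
l(P, K) = 68/69 (l(P, K) = 1 + 1/(3*(407 - 430)) = 1 + (1/3)/(-23) = 1 + (1/3)*(-1/23) = 1 - 1/69 = 68/69)
z = 180165/287324 (z = 180165*(1/287324) = 180165/287324 ≈ 0.62704)
(-46723 + z) + l(-393, 319) = (-46723 + 180165/287324) + 68/69 = -13424459087/287324 + 68/69 = -926268138971/19825356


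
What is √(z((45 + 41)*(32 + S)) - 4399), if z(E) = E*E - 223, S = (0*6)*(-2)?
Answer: √7568882 ≈ 2751.2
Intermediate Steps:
S = 0 (S = 0*(-2) = 0)
z(E) = -223 + E² (z(E) = E² - 223 = -223 + E²)
√(z((45 + 41)*(32 + S)) - 4399) = √((-223 + ((45 + 41)*(32 + 0))²) - 4399) = √((-223 + (86*32)²) - 4399) = √((-223 + 2752²) - 4399) = √((-223 + 7573504) - 4399) = √(7573281 - 4399) = √7568882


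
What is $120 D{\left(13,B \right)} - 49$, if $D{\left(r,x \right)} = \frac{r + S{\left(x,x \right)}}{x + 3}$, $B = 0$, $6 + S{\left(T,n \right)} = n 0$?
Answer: $231$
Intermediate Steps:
$S{\left(T,n \right)} = -6$ ($S{\left(T,n \right)} = -6 + n 0 = -6 + 0 = -6$)
$D{\left(r,x \right)} = \frac{-6 + r}{3 + x}$ ($D{\left(r,x \right)} = \frac{r - 6}{x + 3} = \frac{-6 + r}{3 + x}$)
$120 D{\left(13,B \right)} - 49 = 120 \frac{-6 + 13}{3 + 0} - 49 = 120 \cdot \frac{1}{3} \cdot 7 - 49 = 120 \cdot \frac{7}{3} - 49 = 280 - 49 = 231$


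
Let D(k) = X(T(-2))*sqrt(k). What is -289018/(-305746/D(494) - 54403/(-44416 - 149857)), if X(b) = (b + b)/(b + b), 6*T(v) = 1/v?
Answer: 7325207235956558/17126918881431068053 + 16189869510393430502*sqrt(494)/17126918881431068053 ≈ 21.010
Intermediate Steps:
T(v) = 1/(6*v)
X(b) = 1 (X(b) = (2*b)/((2*b)) = (2*b)*(1/(2*b)) = 1)
D(k) = sqrt(k) (D(k) = 1*sqrt(k) = sqrt(k))
-289018/(-305746/D(494) - 54403/(-44416 - 149857)) = -289018/(-305746*sqrt(494)/494 - 54403/(-44416 - 149857)) = -289018/(-152873*sqrt(494)/247 - 54403/(-194273)) = -289018/(-152873*sqrt(494)/247 - 54403*(-1/194273)) = -289018/(-152873*sqrt(494)/247 + 54403/194273) = -289018/(54403/194273 - 152873*sqrt(494)/247)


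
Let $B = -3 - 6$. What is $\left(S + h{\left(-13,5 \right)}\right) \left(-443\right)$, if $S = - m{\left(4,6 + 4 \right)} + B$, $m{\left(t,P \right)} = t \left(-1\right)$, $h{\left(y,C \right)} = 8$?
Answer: $-1329$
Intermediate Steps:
$m{\left(t,P \right)} = - t$
$B = -9$ ($B = -3 - 6 = -9$)
$S = -5$ ($S = - \left(-1\right) 4 - 9 = \left(-1\right) \left(-4\right) - 9 = 4 - 9 = -5$)
$\left(S + h{\left(-13,5 \right)}\right) \left(-443\right) = \left(-5 + 8\right) \left(-443\right) = 3 \left(-443\right) = -1329$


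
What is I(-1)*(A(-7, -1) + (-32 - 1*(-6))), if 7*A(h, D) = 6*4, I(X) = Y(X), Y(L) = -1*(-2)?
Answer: -316/7 ≈ -45.143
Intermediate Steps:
Y(L) = 2
I(X) = 2
A(h, D) = 24/7 (A(h, D) = (6*4)/7 = (⅐)*24 = 24/7)
I(-1)*(A(-7, -1) + (-32 - 1*(-6))) = 2*(24/7 + (-32 - 1*(-6))) = 2*(24/7 + (-32 + 6)) = 2*(24/7 - 26) = 2*(-158/7) = -316/7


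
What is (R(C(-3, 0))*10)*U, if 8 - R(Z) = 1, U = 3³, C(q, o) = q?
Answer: 1890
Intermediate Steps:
U = 27
R(Z) = 7 (R(Z) = 8 - 1*1 = 8 - 1 = 7)
(R(C(-3, 0))*10)*U = (7*10)*27 = 70*27 = 1890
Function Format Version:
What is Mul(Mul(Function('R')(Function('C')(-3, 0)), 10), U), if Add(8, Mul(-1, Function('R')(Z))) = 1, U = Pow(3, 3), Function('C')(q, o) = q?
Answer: 1890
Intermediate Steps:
U = 27
Function('R')(Z) = 7 (Function('R')(Z) = Add(8, Mul(-1, 1)) = Add(8, -1) = 7)
Mul(Mul(Function('R')(Function('C')(-3, 0)), 10), U) = Mul(Mul(7, 10), 27) = Mul(70, 27) = 1890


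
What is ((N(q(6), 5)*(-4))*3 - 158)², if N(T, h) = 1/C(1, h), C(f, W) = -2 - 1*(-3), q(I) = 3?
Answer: 28900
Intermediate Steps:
C(f, W) = 1 (C(f, W) = -2 + 3 = 1)
N(T, h) = 1 (N(T, h) = 1/1 = 1)
((N(q(6), 5)*(-4))*3 - 158)² = ((1*(-4))*3 - 158)² = (-4*3 - 158)² = (-12 - 158)² = (-170)² = 28900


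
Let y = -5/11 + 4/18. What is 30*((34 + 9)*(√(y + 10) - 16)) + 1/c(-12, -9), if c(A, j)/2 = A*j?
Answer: -4458239/216 + 430*√10637/11 ≈ -16608.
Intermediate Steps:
y = -23/99 (y = -5*1/11 + 4*(1/18) = -5/11 + 2/9 = -23/99 ≈ -0.23232)
c(A, j) = 2*A*j (c(A, j) = 2*(A*j) = 2*A*j)
30*((34 + 9)*(√(y + 10) - 16)) + 1/c(-12, -9) = 30*((34 + 9)*(√(-23/99 + 10) - 16)) + 1/(2*(-12)*(-9)) = 30*(43*(√(967/99) - 16)) + 1/216 = 30*(43*(√10637/33 - 16)) + 1/216 = 30*(43*(-16 + √10637/33)) + 1/216 = 30*(-688 + 43*√10637/33) + 1/216 = (-20640 + 430*√10637/11) + 1/216 = -4458239/216 + 430*√10637/11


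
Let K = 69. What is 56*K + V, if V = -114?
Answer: 3750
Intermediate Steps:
56*K + V = 56*69 - 114 = 3864 - 114 = 3750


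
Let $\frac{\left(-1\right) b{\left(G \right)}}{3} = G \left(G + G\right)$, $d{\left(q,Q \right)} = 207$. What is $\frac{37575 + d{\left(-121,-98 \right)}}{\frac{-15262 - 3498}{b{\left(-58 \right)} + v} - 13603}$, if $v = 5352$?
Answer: $- \frac{70047828}{25217617} \approx -2.7777$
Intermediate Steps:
$b{\left(G \right)} = - 6 G^{2}$ ($b{\left(G \right)} = - 3 G \left(G + G\right) = - 3 G 2 G = - 3 \cdot 2 G^{2} = - 6 G^{2}$)
$\frac{37575 + d{\left(-121,-98 \right)}}{\frac{-15262 - 3498}{b{\left(-58 \right)} + v} - 13603} = \frac{37575 + 207}{\frac{-15262 - 3498}{- 6 \left(-58\right)^{2} + 5352} - 13603} = \frac{37782}{- \frac{18760}{\left(-6\right) 3364 + 5352} - 13603} = \frac{37782}{- \frac{18760}{-20184 + 5352} - 13603} = \frac{37782}{- \frac{18760}{-14832} - 13603} = \frac{37782}{\left(-18760\right) \left(- \frac{1}{14832}\right) - 13603} = \frac{37782}{\frac{2345}{1854} - 13603} = \frac{37782}{- \frac{25217617}{1854}} = 37782 \left(- \frac{1854}{25217617}\right) = - \frac{70047828}{25217617}$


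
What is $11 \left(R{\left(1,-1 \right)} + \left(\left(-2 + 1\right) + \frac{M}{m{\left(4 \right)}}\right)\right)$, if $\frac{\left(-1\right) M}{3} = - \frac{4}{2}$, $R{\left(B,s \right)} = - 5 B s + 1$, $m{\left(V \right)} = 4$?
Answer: $\frac{143}{2} \approx 71.5$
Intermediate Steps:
$R{\left(B,s \right)} = 1 - 5 B s$ ($R{\left(B,s \right)} = - 5 B s + 1 = 1 - 5 B s$)
$M = 6$ ($M = - 3 \left(- \frac{4}{2}\right) = - 3 \left(\left(-4\right) \frac{1}{2}\right) = \left(-3\right) \left(-2\right) = 6$)
$11 \left(R{\left(1,-1 \right)} + \left(\left(-2 + 1\right) + \frac{M}{m{\left(4 \right)}}\right)\right) = 11 \left(\left(1 - 5 \left(-1\right)\right) + \left(\left(-2 + 1\right) + \frac{6}{4}\right)\right) = 11 \left(\left(1 + 5\right) + \left(-1 + 6 \cdot \frac{1}{4}\right)\right) = 11 \left(6 + \left(-1 + \frac{3}{2}\right)\right) = 11 \left(6 + \frac{1}{2}\right) = 11 \cdot \frac{13}{2} = \frac{143}{2}$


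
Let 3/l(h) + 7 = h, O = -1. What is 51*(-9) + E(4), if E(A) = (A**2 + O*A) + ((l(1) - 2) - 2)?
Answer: -903/2 ≈ -451.50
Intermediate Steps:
l(h) = 3/(-7 + h)
E(A) = -9/2 + A**2 - A (E(A) = (A**2 - A) + ((3/(-7 + 1) - 2) - 2) = (A**2 - A) + ((3/(-6) - 2) - 2) = (A**2 - A) + ((3*(-1/6) - 2) - 2) = (A**2 - A) + ((-1/2 - 2) - 2) = (A**2 - A) + (-5/2 - 2) = (A**2 - A) - 9/2 = -9/2 + A**2 - A)
51*(-9) + E(4) = 51*(-9) + (-9/2 + 4**2 - 1*4) = -459 + (-9/2 + 16 - 4) = -459 + 15/2 = -903/2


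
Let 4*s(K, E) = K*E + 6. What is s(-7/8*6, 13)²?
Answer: 62001/256 ≈ 242.19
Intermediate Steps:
s(K, E) = 3/2 + E*K/4 (s(K, E) = (K*E + 6)/4 = (E*K + 6)/4 = (6 + E*K)/4 = 3/2 + E*K/4)
s(-7/8*6, 13)² = (3/2 + (¼)*13*(-7/8*6))² = (3/2 + (¼)*13*(-21/4))² = (3/2 - 273/16)² = (-249/16)² = 62001/256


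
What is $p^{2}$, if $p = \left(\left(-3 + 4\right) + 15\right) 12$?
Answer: $36864$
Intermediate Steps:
$p = 192$ ($p = \left(1 + 15\right) 12 = 16 \cdot 12 = 192$)
$p^{2} = 192^{2} = 36864$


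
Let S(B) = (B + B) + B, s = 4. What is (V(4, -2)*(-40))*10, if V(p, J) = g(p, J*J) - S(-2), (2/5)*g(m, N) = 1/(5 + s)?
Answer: -22600/9 ≈ -2511.1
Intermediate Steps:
g(m, N) = 5/18 (g(m, N) = 5/(2*(5 + 4)) = (5/2)/9 = (5/2)*(1/9) = 5/18)
S(B) = 3*B (S(B) = 2*B + B = 3*B)
V(p, J) = 113/18 (V(p, J) = 5/18 - 3*(-2) = 5/18 - 1*(-6) = 5/18 + 6 = 113/18)
(V(4, -2)*(-40))*10 = ((113/18)*(-40))*10 = -2260/9*10 = -22600/9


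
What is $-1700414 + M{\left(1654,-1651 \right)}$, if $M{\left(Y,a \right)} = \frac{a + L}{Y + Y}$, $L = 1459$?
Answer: $- \frac{1406242426}{827} \approx -1.7004 \cdot 10^{6}$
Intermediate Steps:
$M{\left(Y,a \right)} = \frac{1459 + a}{2 Y}$ ($M{\left(Y,a \right)} = \frac{a + 1459}{Y + Y} = \frac{1459 + a}{2 Y}$)
$-1700414 + M{\left(1654,-1651 \right)} = -1700414 + \frac{1459 - 1651}{2 \cdot 1654} = -1700414 + \frac{1}{2} \cdot \frac{1}{1654} \left(-192\right) = -1700414 - \frac{48}{827} = - \frac{1406242426}{827}$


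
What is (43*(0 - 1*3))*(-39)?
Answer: 5031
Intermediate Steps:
(43*(0 - 1*3))*(-39) = (43*(0 - 3))*(-39) = (43*(-3))*(-39) = -129*(-39) = 5031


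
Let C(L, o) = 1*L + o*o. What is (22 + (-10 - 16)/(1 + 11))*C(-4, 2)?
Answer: 0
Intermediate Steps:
C(L, o) = L + o²
(22 + (-10 - 16)/(1 + 11))*C(-4, 2) = (22 + (-10 - 16)/(1 + 11))*(-4 + 2²) = (22 - 26/12)*(-4 + 4) = (22 - 26*1/12)*0 = (22 - 13/6)*0 = (119/6)*0 = 0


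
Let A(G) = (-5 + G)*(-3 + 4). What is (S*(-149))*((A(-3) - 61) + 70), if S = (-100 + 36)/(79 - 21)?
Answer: 4768/29 ≈ 164.41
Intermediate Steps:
A(G) = -5 + G (A(G) = (-5 + G)*1 = -5 + G)
S = -32/29 (S = -64/58 = -64*1/58 = -32/29 ≈ -1.1034)
(S*(-149))*((A(-3) - 61) + 70) = (-32/29*(-149))*(((-5 - 3) - 61) + 70) = 4768*((-8 - 61) + 70)/29 = 4768*(-69 + 70)/29 = (4768/29)*1 = 4768/29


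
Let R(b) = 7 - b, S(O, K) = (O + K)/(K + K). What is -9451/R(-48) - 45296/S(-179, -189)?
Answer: -59073863/1265 ≈ -46699.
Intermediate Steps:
S(O, K) = (K + O)/(2*K) (S(O, K) = (K + O)/((2*K)) = (K + O)*(1/(2*K)) = (K + O)/(2*K))
-9451/R(-48) - 45296/S(-179, -189) = -9451/(7 - 1*(-48)) - 45296*(-378/(-189 - 179)) = -9451/(7 + 48) - 45296/((½)*(-1/189)*(-368)) = -9451/55 - 45296/184/189 = -9451*1/55 - 45296*189/184 = -9451/55 - 1070118/23 = -59073863/1265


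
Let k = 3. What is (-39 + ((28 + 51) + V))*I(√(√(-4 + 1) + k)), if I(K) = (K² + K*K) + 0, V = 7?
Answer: 282 + 94*I*√3 ≈ 282.0 + 162.81*I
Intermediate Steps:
I(K) = 2*K² (I(K) = (K² + K²) + 0 = 2*K² + 0 = 2*K²)
(-39 + ((28 + 51) + V))*I(√(√(-4 + 1) + k)) = (-39 + ((28 + 51) + 7))*(2*(√(√(-4 + 1) + 3))²) = (-39 + (79 + 7))*(2*(√(√(-3) + 3))²) = (-39 + 86)*(2*(√(I*√3 + 3))²) = 47*(2*(√(3 + I*√3))²) = 47*(2*(3 + I*√3)) = 47*(6 + 2*I*√3) = 282 + 94*I*√3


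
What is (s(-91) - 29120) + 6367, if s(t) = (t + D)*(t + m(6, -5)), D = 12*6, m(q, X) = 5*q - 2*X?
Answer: -21784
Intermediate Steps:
m(q, X) = -2*X + 5*q
D = 72
s(t) = (40 + t)*(72 + t) (s(t) = (t + 72)*(t + (-2*(-5) + 5*6)) = (72 + t)*(t + (10 + 30)) = (72 + t)*(t + 40) = (72 + t)*(40 + t) = (40 + t)*(72 + t))
(s(-91) - 29120) + 6367 = ((2880 + (-91)² + 112*(-91)) - 29120) + 6367 = ((2880 + 8281 - 10192) - 29120) + 6367 = (969 - 29120) + 6367 = -28151 + 6367 = -21784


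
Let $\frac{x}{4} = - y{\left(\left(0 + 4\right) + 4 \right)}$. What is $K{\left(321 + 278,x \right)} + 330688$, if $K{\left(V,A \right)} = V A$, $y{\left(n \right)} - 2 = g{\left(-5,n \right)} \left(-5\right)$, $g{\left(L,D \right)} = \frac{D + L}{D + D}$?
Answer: $\frac{1312569}{4} \approx 3.2814 \cdot 10^{5}$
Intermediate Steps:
$g{\left(L,D \right)} = \frac{D + L}{2 D}$
$y{\left(n \right)} = 2 - \frac{5 \left(-5 + n\right)}{2 n}$ ($y{\left(n \right)} = 2 + \frac{n - 5}{2 n} \left(-5\right) = 2 + \frac{-5 + n}{2 n} \left(-5\right) = 2 - \frac{5 \left(-5 + n\right)}{2 n}$)
$x = - \frac{17}{4}$ ($x = 4 \left(- \frac{25 - \left(\left(0 + 4\right) + 4\right)}{2 \left(\left(0 + 4\right) + 4\right)}\right) = 4 \left(- \frac{25 - \left(4 + 4\right)}{2 \left(4 + 4\right)}\right) = 4 \left(- \frac{25 - 8}{2 \cdot 8}\right) = 4 \left(- \frac{17}{2 \cdot 8}\right) = 4 \left(\left(-1\right) \frac{17}{16}\right) = 4 \left(- \frac{17}{16}\right) = - \frac{17}{4} \approx -4.25$)
$K{\left(V,A \right)} = A V$
$K{\left(321 + 278,x \right)} + 330688 = - \frac{17 \left(321 + 278\right)}{4} + 330688 = \left(- \frac{17}{4}\right) 599 + 330688 = - \frac{10183}{4} + 330688 = \frac{1312569}{4}$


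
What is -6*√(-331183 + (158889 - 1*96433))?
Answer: -6*I*√268727 ≈ -3110.3*I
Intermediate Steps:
-6*√(-331183 + (158889 - 1*96433)) = -6*√(-331183 + (158889 - 96433)) = -6*√(-331183 + 62456) = -6*I*√268727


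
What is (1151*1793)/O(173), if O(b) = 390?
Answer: 2063743/390 ≈ 5291.6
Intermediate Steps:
(1151*1793)/O(173) = (1151*1793)/390 = 2063743*(1/390) = 2063743/390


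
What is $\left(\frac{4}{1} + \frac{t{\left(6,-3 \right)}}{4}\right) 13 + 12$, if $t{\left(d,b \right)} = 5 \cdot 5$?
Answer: $\frac{581}{4} \approx 145.25$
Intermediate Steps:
$t{\left(d,b \right)} = 25$
$\left(\frac{4}{1} + \frac{t{\left(6,-3 \right)}}{4}\right) 13 + 12 = \left(\frac{4}{1} + \frac{25}{4}\right) 13 + 12 = \left(4 \cdot 1 + 25 \cdot \frac{1}{4}\right) 13 + 12 = \left(4 + \frac{25}{4}\right) 13 + 12 = \frac{41}{4} \cdot 13 + 12 = \frac{533}{4} + 12 = \frac{581}{4}$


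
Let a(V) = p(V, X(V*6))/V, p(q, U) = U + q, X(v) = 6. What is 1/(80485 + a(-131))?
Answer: 131/10543660 ≈ 1.2425e-5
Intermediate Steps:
a(V) = (6 + V)/V
1/(80485 + a(-131)) = 1/(80485 + (6 - 131)/(-131)) = 1/(80485 - 1/131*(-125)) = 1/(80485 + 125/131) = 1/(10543660/131) = 131/10543660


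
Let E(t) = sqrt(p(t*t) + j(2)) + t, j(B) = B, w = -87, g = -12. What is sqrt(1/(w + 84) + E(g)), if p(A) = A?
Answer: sqrt(-111 + 9*sqrt(146))/3 ≈ 0.50029*I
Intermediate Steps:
E(t) = t + sqrt(2 + t**2) (E(t) = sqrt(t*t + 2) + t = sqrt(t**2 + 2) + t = sqrt(2 + t**2) + t = t + sqrt(2 + t**2))
sqrt(1/(w + 84) + E(g)) = sqrt(1/(-87 + 84) + (-12 + sqrt(2 + (-12)**2))) = sqrt(1/(-3) + (-12 + sqrt(2 + 144))) = sqrt(-1/3 + (-12 + sqrt(146))) = sqrt(-37/3 + sqrt(146))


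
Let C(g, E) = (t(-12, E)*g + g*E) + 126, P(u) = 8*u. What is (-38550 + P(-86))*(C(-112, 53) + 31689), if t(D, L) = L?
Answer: -782523434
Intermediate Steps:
C(g, E) = 126 + 2*E*g (C(g, E) = (E*g + g*E) + 126 = (E*g + E*g) + 126 = 2*E*g + 126 = 126 + 2*E*g)
(-38550 + P(-86))*(C(-112, 53) + 31689) = (-38550 + 8*(-86))*((126 + 2*53*(-112)) + 31689) = (-38550 - 688)*((126 - 11872) + 31689) = -39238*(-11746 + 31689) = -39238*19943 = -782523434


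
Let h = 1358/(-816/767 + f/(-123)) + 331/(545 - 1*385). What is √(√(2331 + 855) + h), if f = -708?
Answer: √(634642524088110 + 6531831940800*√354)/1475560 ≈ 18.653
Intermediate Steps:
h = 1720411299/5902240 (h = 1358/(-816/767 - 708/(-123)) + 331/(545 - 1*385) = 1358/(-816*1/767 - 708*(-1/123)) + 331/(545 - 385) = 1358/(-816/767 + 236/41) + 331/160 = 1358/(147556/31447) + 331*(1/160) = 1358*(31447/147556) + 331/160 = 21352513/73778 + 331/160 = 1720411299/5902240 ≈ 291.48)
√(√(2331 + 855) + h) = √(√(2331 + 855) + 1720411299/5902240) = √(√3186 + 1720411299/5902240) = √(3*√354 + 1720411299/5902240) = √(1720411299/5902240 + 3*√354)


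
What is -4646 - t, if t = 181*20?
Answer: -8266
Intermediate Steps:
t = 3620
-4646 - t = -4646 - 1*3620 = -4646 - 3620 = -8266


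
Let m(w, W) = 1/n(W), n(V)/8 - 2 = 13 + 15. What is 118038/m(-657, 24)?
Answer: 28329120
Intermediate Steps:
n(V) = 240 (n(V) = 16 + 8*(13 + 15) = 16 + 8*28 = 16 + 224 = 240)
m(w, W) = 1/240
118038/m(-657, 24) = 118038/(1/240) = 118038*240 = 28329120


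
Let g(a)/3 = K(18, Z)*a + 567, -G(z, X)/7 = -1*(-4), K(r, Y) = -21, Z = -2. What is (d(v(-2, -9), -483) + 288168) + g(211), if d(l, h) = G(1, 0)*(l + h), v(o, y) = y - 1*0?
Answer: 290352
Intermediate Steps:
G(z, X) = -28 (G(z, X) = -(-7)*(-4) = -7*4 = -28)
g(a) = 1701 - 63*a (g(a) = 3*(-21*a + 567) = 3*(567 - 21*a) = 1701 - 63*a)
v(o, y) = y (v(o, y) = y + 0 = y)
d(l, h) = -28*h - 28*l (d(l, h) = -28*(l + h) = -28*(h + l) = -28*h - 28*l)
(d(v(-2, -9), -483) + 288168) + g(211) = ((-28*(-483) - 28*(-9)) + 288168) + (1701 - 63*211) = ((13524 + 252) + 288168) + (1701 - 13293) = (13776 + 288168) - 11592 = 301944 - 11592 = 290352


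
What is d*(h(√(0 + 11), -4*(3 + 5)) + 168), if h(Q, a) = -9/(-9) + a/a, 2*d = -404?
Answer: -34340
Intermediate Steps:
d = -202 (d = (½)*(-404) = -202)
h(Q, a) = 2 (h(Q, a) = -9*(-⅑) + 1 = 1 + 1 = 2)
d*(h(√(0 + 11), -4*(3 + 5)) + 168) = -202*(2 + 168) = -202*170 = -34340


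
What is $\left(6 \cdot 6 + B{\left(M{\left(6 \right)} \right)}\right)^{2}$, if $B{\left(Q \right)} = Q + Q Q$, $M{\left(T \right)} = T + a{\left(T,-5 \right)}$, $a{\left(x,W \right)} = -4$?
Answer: $1764$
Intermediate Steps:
$M{\left(T \right)} = -4 + T$ ($M{\left(T \right)} = T - 4 = -4 + T$)
$B{\left(Q \right)} = Q + Q^{2}$
$\left(6 \cdot 6 + B{\left(M{\left(6 \right)} \right)}\right)^{2} = \left(6 \cdot 6 + \left(-4 + 6\right) \left(1 + \left(-4 + 6\right)\right)\right)^{2} = \left(36 + 2 \left(1 + 2\right)\right)^{2} = \left(36 + 2 \cdot 3\right)^{2} = \left(36 + 6\right)^{2} = 42^{2} = 1764$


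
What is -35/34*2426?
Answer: -42455/17 ≈ -2497.4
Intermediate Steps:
-35/34*2426 = -42455/17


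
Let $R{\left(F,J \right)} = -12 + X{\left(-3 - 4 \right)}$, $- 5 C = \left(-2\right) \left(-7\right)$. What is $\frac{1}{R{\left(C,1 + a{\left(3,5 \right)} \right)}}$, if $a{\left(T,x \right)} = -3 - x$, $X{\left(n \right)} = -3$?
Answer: $- \frac{1}{15} \approx -0.066667$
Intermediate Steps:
$C = - \frac{14}{5}$ ($C = - \frac{\left(-2\right) \left(-7\right)}{5} = \left(- \frac{1}{5}\right) 14 = - \frac{14}{5} \approx -2.8$)
$R{\left(F,J \right)} = -15$ ($R{\left(F,J \right)} = -12 - 3 = -15$)
$\frac{1}{R{\left(C,1 + a{\left(3,5 \right)} \right)}} = \frac{1}{-15} = - \frac{1}{15}$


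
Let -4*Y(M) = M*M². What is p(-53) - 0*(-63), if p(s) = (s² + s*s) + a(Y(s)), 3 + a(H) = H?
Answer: 171337/4 ≈ 42834.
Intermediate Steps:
Y(M) = -M³/4 (Y(M) = -M*M²/4 = -M³/4)
a(H) = -3 + H
p(s) = -3 + 2*s² - s³/4 (p(s) = (s² + s*s) + (-3 - s³/4) = (s² + s²) + (-3 - s³/4) = 2*s² + (-3 - s³/4) = -3 + 2*s² - s³/4)
p(-53) - 0*(-63) = (-3 + 2*(-53)² - ¼*(-53)³) - 0*(-63) = (-3 + 2*2809 - ¼*(-148877)) - 1*0 = (-3 + 5618 + 148877/4) + 0 = 171337/4 + 0 = 171337/4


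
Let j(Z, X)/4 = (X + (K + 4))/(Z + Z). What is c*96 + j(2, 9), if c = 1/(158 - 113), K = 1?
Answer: 242/15 ≈ 16.133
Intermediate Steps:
j(Z, X) = 2*(5 + X)/Z (j(Z, X) = 4*((X + (1 + 4))/(Z + Z)) = 4*((X + 5)/((2*Z))) = 4*((5 + X)*(1/(2*Z))) = 4*((5 + X)/(2*Z)) = 2*(5 + X)/Z)
c = 1/45 ≈ 0.022222
c*96 + j(2, 9) = (1/45)*96 + 2*(5 + 9)/2 = 32/15 + 2*(1/2)*14 = 32/15 + 14 = 242/15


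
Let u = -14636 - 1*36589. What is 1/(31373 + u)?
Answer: -1/19852 ≈ -5.0373e-5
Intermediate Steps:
u = -51225 (u = -14636 - 36589 = -51225)
1/(31373 + u) = 1/(31373 - 51225) = 1/(-19852) = -1/19852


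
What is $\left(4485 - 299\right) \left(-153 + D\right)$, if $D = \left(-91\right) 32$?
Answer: $-12830090$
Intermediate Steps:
$D = -2912$
$\left(4485 - 299\right) \left(-153 + D\right) = \left(4485 - 299\right) \left(-153 - 2912\right) = 4186 \left(-3065\right) = -12830090$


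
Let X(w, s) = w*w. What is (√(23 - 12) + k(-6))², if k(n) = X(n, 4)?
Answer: (36 + √11)² ≈ 1545.8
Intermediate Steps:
X(w, s) = w²
k(n) = n²
(√(23 - 12) + k(-6))² = (√(23 - 12) + (-6)²)² = (√11 + 36)² = (36 + √11)²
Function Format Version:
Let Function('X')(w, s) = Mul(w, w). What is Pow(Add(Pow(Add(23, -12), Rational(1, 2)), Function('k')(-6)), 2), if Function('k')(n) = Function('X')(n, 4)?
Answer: Pow(Add(36, Pow(11, Rational(1, 2))), 2) ≈ 1545.8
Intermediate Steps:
Function('X')(w, s) = Pow(w, 2)
Function('k')(n) = Pow(n, 2)
Pow(Add(Pow(Add(23, -12), Rational(1, 2)), Function('k')(-6)), 2) = Pow(Add(Pow(Add(23, -12), Rational(1, 2)), Pow(-6, 2)), 2) = Pow(Add(Pow(11, Rational(1, 2)), 36), 2) = Pow(Add(36, Pow(11, Rational(1, 2))), 2)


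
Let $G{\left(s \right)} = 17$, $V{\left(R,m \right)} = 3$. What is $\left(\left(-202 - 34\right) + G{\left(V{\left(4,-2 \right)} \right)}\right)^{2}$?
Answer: $47961$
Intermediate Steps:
$\left(\left(-202 - 34\right) + G{\left(V{\left(4,-2 \right)} \right)}\right)^{2} = \left(\left(-202 - 34\right) + 17\right)^{2} = \left(-236 + 17\right)^{2} = \left(-219\right)^{2} = 47961$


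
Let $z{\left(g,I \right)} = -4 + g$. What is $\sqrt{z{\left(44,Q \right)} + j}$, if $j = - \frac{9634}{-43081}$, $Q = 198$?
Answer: $\frac{\sqrt{74653944794}}{43081} \approx 6.3422$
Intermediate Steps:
$j = \frac{9634}{43081}$ ($j = \left(-9634\right) \left(- \frac{1}{43081}\right) = \frac{9634}{43081} \approx 0.22363$)
$\sqrt{z{\left(44,Q \right)} + j} = \sqrt{\left(-4 + 44\right) + \frac{9634}{43081}} = \sqrt{40 + \frac{9634}{43081}} = \sqrt{\frac{1732874}{43081}} = \frac{\sqrt{74653944794}}{43081}$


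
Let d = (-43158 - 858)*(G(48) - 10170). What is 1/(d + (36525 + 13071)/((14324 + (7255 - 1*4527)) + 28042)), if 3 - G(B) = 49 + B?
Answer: 22547/10186288735326 ≈ 2.2135e-9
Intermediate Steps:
G(B) = -46 - B (G(B) = 3 - (49 + B) = 3 + (-49 - B) = -46 - B)
d = 451780224 (d = (-43158 - 858)*((-46 - 1*48) - 10170) = -44016*((-46 - 48) - 10170) = -44016*(-94 - 10170) = -44016*(-10264) = 451780224)
1/(d + (36525 + 13071)/((14324 + (7255 - 1*4527)) + 28042)) = 1/(451780224 + (36525 + 13071)/((14324 + (7255 - 1*4527)) + 28042)) = 1/(451780224 + 49596/((14324 + (7255 - 4527)) + 28042)) = 1/(451780224 + 49596/((14324 + 2728) + 28042)) = 1/(451780224 + 49596/(17052 + 28042)) = 1/(451780224 + 49596/45094) = 1/(451780224 + 49596*(1/45094)) = 1/(451780224 + 24798/22547) = 1/(10186288735326/22547) = 22547/10186288735326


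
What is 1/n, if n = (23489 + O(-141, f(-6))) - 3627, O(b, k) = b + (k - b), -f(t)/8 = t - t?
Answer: 1/19862 ≈ 5.0347e-5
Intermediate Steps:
f(t) = 0 (f(t) = -8*(t - t) = -8*0 = 0)
O(b, k) = k
n = 19862 (n = (23489 + 0) - 3627 = 23489 - 3627 = 19862)
1/n = 1/19862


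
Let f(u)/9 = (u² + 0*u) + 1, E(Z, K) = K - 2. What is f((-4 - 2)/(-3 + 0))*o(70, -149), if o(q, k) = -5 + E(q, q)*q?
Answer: 213975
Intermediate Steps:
E(Z, K) = -2 + K
f(u) = 9 + 9*u² (f(u) = 9*((u² + 0*u) + 1) = 9*((u² + 0) + 1) = 9*(u² + 1) = 9*(1 + u²) = 9 + 9*u²)
o(q, k) = -5 + q*(-2 + q) (o(q, k) = -5 + (-2 + q)*q = -5 + q*(-2 + q))
f((-4 - 2)/(-3 + 0))*o(70, -149) = (9 + 9*((-4 - 2)/(-3 + 0))²)*(-5 + 70*(-2 + 70)) = (9 + 9*(-6/(-3))²)*(-5 + 70*68) = (9 + 9*(-6*(-⅓))²)*(-5 + 4760) = (9 + 9*2²)*4755 = (9 + 9*4)*4755 = (9 + 36)*4755 = 45*4755 = 213975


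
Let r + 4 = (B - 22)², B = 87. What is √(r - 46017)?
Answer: 18*I*√129 ≈ 204.44*I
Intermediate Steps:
r = 4221 (r = -4 + (87 - 22)² = -4 + 65² = -4 + 4225 = 4221)
√(r - 46017) = √(4221 - 46017) = √(-41796) = 18*I*√129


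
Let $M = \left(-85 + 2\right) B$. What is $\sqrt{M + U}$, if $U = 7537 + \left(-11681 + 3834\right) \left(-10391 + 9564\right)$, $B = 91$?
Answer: $\sqrt{6489453} \approx 2547.4$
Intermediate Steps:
$U = 6497006$ ($U = 7537 - -6489469 = 7537 + 6489469 = 6497006$)
$M = -7553$ ($M = \left(-85 + 2\right) 91 = \left(-83\right) 91 = -7553$)
$\sqrt{M + U} = \sqrt{-7553 + 6497006} = \sqrt{6489453}$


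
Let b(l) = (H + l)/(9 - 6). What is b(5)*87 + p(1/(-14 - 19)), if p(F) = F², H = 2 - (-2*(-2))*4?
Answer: -284228/1089 ≈ -261.00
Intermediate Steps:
H = -14 (H = 2 - 4*4 = 2 - 1*16 = 2 - 16 = -14)
b(l) = -14/3 + l/3 (b(l) = (-14 + l)/(9 - 6) = (-14 + l)/3 = (-14 + l)*(⅓) = -14/3 + l/3)
b(5)*87 + p(1/(-14 - 19)) = (-14/3 + (⅓)*5)*87 + (1/(-14 - 19))² = (-14/3 + 5/3)*87 + (1/(-33))² = -3*87 + (-1/33)² = -261 + 1/1089 = -284228/1089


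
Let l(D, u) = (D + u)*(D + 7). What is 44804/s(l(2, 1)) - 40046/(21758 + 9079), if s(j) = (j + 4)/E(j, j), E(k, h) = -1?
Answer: -1382862374/955947 ≈ -1446.6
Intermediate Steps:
l(D, u) = (7 + D)*(D + u) (l(D, u) = (D + u)*(7 + D) = (7 + D)*(D + u))
s(j) = -4 - j (s(j) = (j + 4)/(-1) = (4 + j)*(-1) = -4 - j)
44804/s(l(2, 1)) - 40046/(21758 + 9079) = 44804/(-4 - (2² + 7*2 + 7*1 + 2*1)) - 40046/(21758 + 9079) = 44804/(-4 - (4 + 14 + 7 + 2)) - 40046/30837 = 44804/(-4 - 1*27) - 40046*1/30837 = 44804/(-4 - 27) - 40046/30837 = 44804/(-31) - 40046/30837 = 44804*(-1/31) - 40046/30837 = -44804/31 - 40046/30837 = -1382862374/955947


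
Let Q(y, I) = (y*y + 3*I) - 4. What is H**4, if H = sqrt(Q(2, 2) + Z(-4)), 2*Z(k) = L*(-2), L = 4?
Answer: 4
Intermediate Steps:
Q(y, I) = -4 + y**2 + 3*I (Q(y, I) = (y**2 + 3*I) - 4 = -4 + y**2 + 3*I)
Z(k) = -4 (Z(k) = (4*(-2))/2 = (1/2)*(-8) = -4)
H = sqrt(2) (H = sqrt((-4 + 2**2 + 3*2) - 4) = sqrt((-4 + 4 + 6) - 4) = sqrt(6 - 4) = sqrt(2) ≈ 1.4142)
H**4 = (sqrt(2))**4 = 4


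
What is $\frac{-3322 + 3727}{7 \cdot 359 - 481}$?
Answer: $\frac{405}{2032} \approx 0.19931$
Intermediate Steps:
$\frac{-3322 + 3727}{7 \cdot 359 - 481} = \frac{405}{2513 - 481} = \frac{405}{2032}$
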